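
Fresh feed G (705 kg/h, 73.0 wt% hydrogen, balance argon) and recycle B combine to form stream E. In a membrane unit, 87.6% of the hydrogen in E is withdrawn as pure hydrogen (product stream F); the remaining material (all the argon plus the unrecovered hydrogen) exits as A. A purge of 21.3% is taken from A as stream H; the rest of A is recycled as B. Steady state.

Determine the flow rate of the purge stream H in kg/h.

205.4 kg/h

argon enters only via G and leaves only via the purge: 705×0.270 = 0.213×(argon in A), and the membrane unit passes all argon, so argon in E = argon in A = 893.66 kg/h.
hydrogen in E: m_A = 705×0.730 + (1−0.213)·(1−0.876)·m_A, so m_A = 514.65/0.9024 = 570.3 kg/h.
A = (1−0.876)×570.3 + 893.66 = 964.38 kg/h.
Purge H = 0.213×964.38 = 205.41 kg/h.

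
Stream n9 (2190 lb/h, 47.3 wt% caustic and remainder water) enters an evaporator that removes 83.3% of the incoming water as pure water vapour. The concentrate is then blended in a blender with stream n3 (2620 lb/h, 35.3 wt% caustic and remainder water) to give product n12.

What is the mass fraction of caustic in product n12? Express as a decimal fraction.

0.5095

Vapour removed = 0.833×0.527×2190 = 961.39 lb/h; concentrate = 1228.6 lb/h.
caustic reaching the mixer = 1035.9 (from concentrate) + 2620×0.353 = 1960.7 lb/h.
Product flow = 1228.6 + 2620 = 3848.6 lb/h; caustic fraction = 0.5095.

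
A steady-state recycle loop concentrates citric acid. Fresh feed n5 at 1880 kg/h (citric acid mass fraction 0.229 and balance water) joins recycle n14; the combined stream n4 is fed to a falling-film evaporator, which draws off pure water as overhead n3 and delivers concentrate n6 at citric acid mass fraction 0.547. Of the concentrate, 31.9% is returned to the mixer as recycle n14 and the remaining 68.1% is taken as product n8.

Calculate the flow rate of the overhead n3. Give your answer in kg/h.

1093 kg/h

Overall citric acid balance (none leaves overhead): citric acid in fresh feed = citric acid in product, i.e. 1880×0.229 = (1−0.319)·n6·0.547.
n6 = 430.52/(0.547×0.681) = 1155.7 kg/h.
Recycle n14 = 0.319×1155.7 = 368.68 kg/h.
Combined feed n4 = 1880 + 368.68 = 2248.7 kg/h.
Overhead n3 = n4 − n6 = 2248.7 − 1155.7 = 1092.9 kg/h.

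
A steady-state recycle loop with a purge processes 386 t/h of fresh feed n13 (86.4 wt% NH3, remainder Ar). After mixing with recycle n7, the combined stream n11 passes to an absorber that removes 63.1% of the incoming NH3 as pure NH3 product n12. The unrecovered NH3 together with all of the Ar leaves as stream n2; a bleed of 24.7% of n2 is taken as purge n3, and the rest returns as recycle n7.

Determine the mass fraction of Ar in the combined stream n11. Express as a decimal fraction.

Ar enters only via n13 and leaves only via the purge: 386×0.136 = 0.247×(Ar in n2), and the absorber passes all Ar, so Ar in n11 = Ar in n2 = 212.53 t/h.
NH3 in n11: m_A = 386×0.864 + (1−0.247)·(1−0.631)·m_A, so m_A = 333.5/0.7221 = 461.83 t/h.
n11 = 461.83 + 212.53 = 674.36 t/h.
Ar fraction in n11 = 212.53/674.36 = 0.315.

0.315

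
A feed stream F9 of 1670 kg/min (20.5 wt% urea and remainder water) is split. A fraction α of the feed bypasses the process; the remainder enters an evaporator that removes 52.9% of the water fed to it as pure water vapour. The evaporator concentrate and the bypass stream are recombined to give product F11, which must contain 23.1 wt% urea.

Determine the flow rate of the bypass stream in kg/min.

1223 kg/min

All 1670×0.205 = 342.35 kg/min of urea reaches F11, so F11 = 342.35/0.231 = 1482 kg/min and vapour = 187.97 kg/min.
The evaporator receives (1−α)·1670 of feed at 0.795 water and removes 0.529 of that water:
0.529×0.795×(1−α)×1670 = 187.97
(1−α) = 187.97/702.33 = 0.2676;  α = 0.7324.
Bypass flow = 0.7324×1670 = 1223.1 kg/min.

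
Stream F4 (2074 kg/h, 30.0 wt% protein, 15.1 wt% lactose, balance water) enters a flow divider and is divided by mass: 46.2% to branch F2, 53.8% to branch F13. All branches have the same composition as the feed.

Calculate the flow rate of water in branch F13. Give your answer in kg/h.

Branch F13 total = 0.538×2074 = 1115.8 kg/h.
water in F13 = 0.549×1115.8 = 612.58 kg/h.

612.6 kg/h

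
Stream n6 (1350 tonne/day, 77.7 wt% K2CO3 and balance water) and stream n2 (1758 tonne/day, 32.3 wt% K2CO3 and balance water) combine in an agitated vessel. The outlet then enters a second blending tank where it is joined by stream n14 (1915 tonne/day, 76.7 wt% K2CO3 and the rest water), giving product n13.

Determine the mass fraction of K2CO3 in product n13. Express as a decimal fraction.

0.614

Overall, product flow = 5023 tonne/day.
K2CO3 in = 1350×0.777 + 1758×0.323 + 1915×0.767 = 3085.6 tonne/day.
K2CO3 fraction in n13 = 0.614.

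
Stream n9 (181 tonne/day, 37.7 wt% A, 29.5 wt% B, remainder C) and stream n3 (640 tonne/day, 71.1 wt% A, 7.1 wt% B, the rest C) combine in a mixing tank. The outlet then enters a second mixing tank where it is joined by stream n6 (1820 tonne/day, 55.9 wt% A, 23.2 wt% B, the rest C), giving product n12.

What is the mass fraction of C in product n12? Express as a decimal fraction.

Overall, product flow = 2641 tonne/day.
C in = 181×0.328 + 640×0.218 + 1820×0.209 = 579.27 tonne/day.
C fraction in n12 = 0.219.

0.219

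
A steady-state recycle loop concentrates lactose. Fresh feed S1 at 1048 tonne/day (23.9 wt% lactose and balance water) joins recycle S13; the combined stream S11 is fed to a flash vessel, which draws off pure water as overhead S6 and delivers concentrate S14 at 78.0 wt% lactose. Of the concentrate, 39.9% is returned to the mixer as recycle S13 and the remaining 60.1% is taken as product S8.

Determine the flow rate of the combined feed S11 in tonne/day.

Overall lactose balance (none leaves overhead): lactose in fresh feed = lactose in product, i.e. 1048×0.239 = (1−0.399)·S14·0.780.
S14 = 250.47/(0.780×0.601) = 534.31 tonne/day.
Recycle S13 = 0.399×534.31 = 213.19 tonne/day.
Combined feed S11 = 1048 + 213.19 = 1261.2 tonne/day.

1261 tonne/day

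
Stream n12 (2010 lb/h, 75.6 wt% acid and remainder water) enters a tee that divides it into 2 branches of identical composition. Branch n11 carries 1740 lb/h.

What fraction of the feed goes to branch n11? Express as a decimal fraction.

0.866

Fraction to n11 = 1740/2010 = 0.8657.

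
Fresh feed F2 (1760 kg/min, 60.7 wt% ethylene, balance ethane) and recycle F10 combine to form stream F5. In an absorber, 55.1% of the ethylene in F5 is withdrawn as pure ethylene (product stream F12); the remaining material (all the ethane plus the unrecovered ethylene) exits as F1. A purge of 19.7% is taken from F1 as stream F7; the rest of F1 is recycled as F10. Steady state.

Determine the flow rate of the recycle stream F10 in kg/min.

ethane enters only via F2 and leaves only via the purge: 1760×0.393 = 0.197×(ethane in F1), and the absorber passes all ethane, so ethane in F5 = ethane in F1 = 3511.1 kg/min.
ethylene in F5: m_A = 1760×0.607 + (1−0.197)·(1−0.551)·m_A, so m_A = 1068.3/0.6395 = 1670.7 kg/min.
F1 = (1−0.551)×1670.7 + 3511.1 = 4261.2 kg/min.
Recycle F10 = (1−0.197)×4261.2 = 3421.7 kg/min.

3422 kg/min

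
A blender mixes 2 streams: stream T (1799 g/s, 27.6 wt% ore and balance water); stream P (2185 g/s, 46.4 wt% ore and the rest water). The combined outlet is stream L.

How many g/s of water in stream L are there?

water out = water in = 1799×0.724 + 2185×0.536 = 2473.6 g/s.

2474 g/s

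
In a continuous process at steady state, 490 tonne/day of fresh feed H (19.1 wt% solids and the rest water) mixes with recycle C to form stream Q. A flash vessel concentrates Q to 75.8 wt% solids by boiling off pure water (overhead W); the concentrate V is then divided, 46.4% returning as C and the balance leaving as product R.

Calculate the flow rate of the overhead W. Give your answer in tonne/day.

366.5 tonne/day

Overall solids balance (none leaves overhead): solids in fresh feed = solids in product, i.e. 490×0.191 = (1−0.464)·V·0.758.
V = 93.59/(0.758×0.536) = 230.35 tonne/day.
Recycle C = 0.464×230.35 = 106.88 tonne/day.
Combined feed Q = 490 + 106.88 = 596.88 tonne/day.
Overhead W = Q − V = 596.88 − 230.35 = 366.53 tonne/day.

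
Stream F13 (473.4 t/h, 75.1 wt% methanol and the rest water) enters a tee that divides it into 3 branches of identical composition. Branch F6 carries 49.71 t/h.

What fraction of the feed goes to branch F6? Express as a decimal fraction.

0.105

Fraction to F6 = 49.71/473.4 = 0.1050.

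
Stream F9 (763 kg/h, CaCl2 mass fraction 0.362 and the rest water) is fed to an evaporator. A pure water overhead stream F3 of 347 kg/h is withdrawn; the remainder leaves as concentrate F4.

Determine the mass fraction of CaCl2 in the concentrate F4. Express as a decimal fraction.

CaCl2 is not removed: 763×0.362 = 276.21 kg/h of CaCl2 enters F4.
Concentrate = 763 − 347 = 416 kg/h.
Mass fraction = 276.21/416 = 0.664.

0.664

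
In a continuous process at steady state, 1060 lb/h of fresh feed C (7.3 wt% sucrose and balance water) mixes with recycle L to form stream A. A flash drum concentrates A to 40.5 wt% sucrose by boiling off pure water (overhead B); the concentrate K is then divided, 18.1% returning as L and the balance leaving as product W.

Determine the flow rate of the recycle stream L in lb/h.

42.22 lb/h

Overall sucrose balance (none leaves overhead): sucrose in fresh feed = sucrose in product, i.e. 1060×0.073 = (1−0.181)·K·0.405.
K = 77.38/(0.405×0.819) = 233.29 lb/h.
Recycle L = 0.181×233.29 = 42.225 lb/h.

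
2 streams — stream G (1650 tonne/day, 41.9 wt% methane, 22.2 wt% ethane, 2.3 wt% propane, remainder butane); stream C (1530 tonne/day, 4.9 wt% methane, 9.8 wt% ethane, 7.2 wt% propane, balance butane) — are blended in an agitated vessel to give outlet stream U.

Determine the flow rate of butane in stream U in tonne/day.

butane out = butane in = 1650×0.336 + 1530×0.781 = 1749.3 tonne/day.

1749 tonne/day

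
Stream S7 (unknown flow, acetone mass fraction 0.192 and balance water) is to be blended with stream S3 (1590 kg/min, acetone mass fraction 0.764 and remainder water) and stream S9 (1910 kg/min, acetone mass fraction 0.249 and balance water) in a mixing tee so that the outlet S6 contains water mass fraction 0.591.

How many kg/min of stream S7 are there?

1193 kg/min

Let S7 be the unknown flow. Total out = 3500 + S7.
water balance: 1809.7 + 0.808·S7 = 0.591·(3500 + S7)
(0.808 − 0.591)·S7 = 0.591×3500 − 1809.7 = 258.85
S7 = 258.85 / 0.217 = 1192.9 kg/min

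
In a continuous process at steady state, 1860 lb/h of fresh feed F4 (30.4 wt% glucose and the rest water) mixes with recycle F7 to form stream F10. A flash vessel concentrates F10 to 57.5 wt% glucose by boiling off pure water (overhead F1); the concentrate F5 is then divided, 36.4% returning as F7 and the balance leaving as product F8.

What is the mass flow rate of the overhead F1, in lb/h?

Overall glucose balance (none leaves overhead): glucose in fresh feed = glucose in product, i.e. 1860×0.304 = (1−0.364)·F5·0.575.
F5 = 565.44/(0.575×0.636) = 1546.2 lb/h.
Recycle F7 = 0.364×1546.2 = 562.81 lb/h.
Combined feed F10 = 1860 + 562.81 = 2422.8 lb/h.
Overhead F1 = F10 − F5 = 2422.8 − 1546.2 = 876.63 lb/h.

876.6 lb/h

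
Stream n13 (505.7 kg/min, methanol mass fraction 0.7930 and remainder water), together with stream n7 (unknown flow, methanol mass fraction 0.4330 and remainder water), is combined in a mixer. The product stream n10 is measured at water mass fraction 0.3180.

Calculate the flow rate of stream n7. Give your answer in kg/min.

Let n7 be the unknown flow. Total out = 505.7 + n7.
water balance: 104.68 + 0.567·n7 = 0.318·(505.7 + n7)
(0.567 − 0.318)·n7 = 0.318×505.7 − 104.68 = 56.133
n7 = 56.133 / 0.249 = 225.43 kg/min

225.4 kg/min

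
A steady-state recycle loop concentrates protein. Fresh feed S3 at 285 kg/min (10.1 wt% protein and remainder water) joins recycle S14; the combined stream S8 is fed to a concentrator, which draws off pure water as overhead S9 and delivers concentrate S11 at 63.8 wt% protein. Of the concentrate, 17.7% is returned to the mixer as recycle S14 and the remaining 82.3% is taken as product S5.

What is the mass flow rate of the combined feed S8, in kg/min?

Overall protein balance (none leaves overhead): protein in fresh feed = protein in product, i.e. 285×0.101 = (1−0.177)·S11·0.638.
S11 = 28.785/(0.638×0.823) = 54.821 kg/min.
Recycle S14 = 0.177×54.821 = 9.7033 kg/min.
Combined feed S8 = 285 + 9.7033 = 294.7 kg/min.

294.7 kg/min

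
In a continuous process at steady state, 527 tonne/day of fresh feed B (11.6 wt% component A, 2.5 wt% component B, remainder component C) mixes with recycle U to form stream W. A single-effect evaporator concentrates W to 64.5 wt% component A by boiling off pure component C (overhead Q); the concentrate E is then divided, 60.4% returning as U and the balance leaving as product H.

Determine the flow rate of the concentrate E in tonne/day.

Overall component A balance (none leaves overhead): component A in fresh feed = component A in product, i.e. 527×0.116 = (1−0.604)·E·0.645.
E = 61.132/(0.645×0.396) = 239.34 tonne/day.

239.3 tonne/day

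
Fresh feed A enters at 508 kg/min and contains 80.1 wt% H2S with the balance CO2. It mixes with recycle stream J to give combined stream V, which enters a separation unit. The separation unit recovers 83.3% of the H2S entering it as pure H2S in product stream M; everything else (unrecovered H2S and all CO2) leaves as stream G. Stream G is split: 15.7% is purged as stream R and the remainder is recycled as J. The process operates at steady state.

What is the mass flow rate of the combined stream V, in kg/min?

CO2 enters only via A and leaves only via the purge: 508×0.199 = 0.157×(CO2 in G), and the separation unit passes all CO2, so CO2 in V = CO2 in G = 643.9 kg/min.
H2S in V: m_A = 508×0.801 + (1−0.157)·(1−0.833)·m_A, so m_A = 406.91/0.8592 = 473.58 kg/min.
V = 473.58 + 643.9 = 1117.5 kg/min.

1117 kg/min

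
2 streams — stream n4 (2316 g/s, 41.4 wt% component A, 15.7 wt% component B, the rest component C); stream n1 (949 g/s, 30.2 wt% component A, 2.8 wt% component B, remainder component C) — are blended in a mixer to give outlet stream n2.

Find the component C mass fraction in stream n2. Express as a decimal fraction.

Total flow out = 2316 + 949 = 3265 g/s.
component C in = 2316×0.429 + 949×0.670 = 1629.4 g/s.
component C mass fraction in n2 = 1629.4/3265 = 0.499.

0.499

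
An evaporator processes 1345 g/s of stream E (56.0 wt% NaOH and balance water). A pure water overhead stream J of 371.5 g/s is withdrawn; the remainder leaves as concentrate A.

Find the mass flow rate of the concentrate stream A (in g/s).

973.5 g/s

Concentrate = 1345 − 371.5 = 973.5 g/s.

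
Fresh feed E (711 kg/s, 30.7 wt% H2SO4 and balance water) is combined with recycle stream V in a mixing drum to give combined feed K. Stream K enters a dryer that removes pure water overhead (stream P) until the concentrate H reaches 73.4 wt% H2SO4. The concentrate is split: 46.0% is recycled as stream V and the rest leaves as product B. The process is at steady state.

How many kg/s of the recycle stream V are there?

Overall H2SO4 balance (none leaves overhead): H2SO4 in fresh feed = H2SO4 in product, i.e. 711×0.307 = (1−0.460)·H·0.734.
H = 218.28/(0.734×0.540) = 550.7 kg/s.
Recycle V = 0.460×550.7 = 253.32 kg/s.

253.3 kg/s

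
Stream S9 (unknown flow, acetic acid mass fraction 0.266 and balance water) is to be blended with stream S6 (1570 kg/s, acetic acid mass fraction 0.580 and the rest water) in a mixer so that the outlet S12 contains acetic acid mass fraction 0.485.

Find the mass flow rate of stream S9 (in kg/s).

681.1 kg/s

Let S9 be the unknown flow. Total out = 1570 + S9.
acetic acid balance: 910.6 + 0.266·S9 = 0.485·(1570 + S9)
(0.266 − 0.485)·S9 = 0.485×1570 − 910.6 = -149.15
S9 = -149.15 / -0.219 = 681.05 kg/s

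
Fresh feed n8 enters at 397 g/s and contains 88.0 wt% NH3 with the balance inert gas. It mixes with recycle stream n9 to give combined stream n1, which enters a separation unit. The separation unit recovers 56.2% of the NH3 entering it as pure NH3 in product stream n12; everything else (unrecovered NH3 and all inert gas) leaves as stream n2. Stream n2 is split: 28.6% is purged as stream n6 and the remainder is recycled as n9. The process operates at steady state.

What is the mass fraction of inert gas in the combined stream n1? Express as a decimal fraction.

inert gas enters only via n8 and leaves only via the purge: 397×0.120 = 0.286×(inert gas in n2), and the separation unit passes all inert gas, so inert gas in n1 = inert gas in n2 = 166.57 g/s.
NH3 in n1: m_A = 397×0.880 + (1−0.286)·(1−0.562)·m_A, so m_A = 349.36/0.6873 = 508.33 g/s.
n1 = 508.33 + 166.57 = 674.9 g/s.
inert gas fraction in n1 = 166.57/674.9 = 0.2468.

0.2468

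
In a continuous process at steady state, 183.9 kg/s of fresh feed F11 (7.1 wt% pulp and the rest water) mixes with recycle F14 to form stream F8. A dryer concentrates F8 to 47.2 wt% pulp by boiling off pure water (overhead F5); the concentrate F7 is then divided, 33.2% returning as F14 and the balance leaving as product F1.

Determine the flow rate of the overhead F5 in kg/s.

Overall pulp balance (none leaves overhead): pulp in fresh feed = pulp in product, i.e. 183.9×0.071 = (1−0.332)·F7·0.472.
F7 = 13.057/(0.472×0.668) = 41.412 kg/s.
Recycle F14 = 0.332×41.412 = 13.749 kg/s.
Combined feed F8 = 183.9 + 13.749 = 197.65 kg/s.
Overhead F5 = F8 − F7 = 197.65 − 41.412 = 156.24 kg/s.

156.2 kg/s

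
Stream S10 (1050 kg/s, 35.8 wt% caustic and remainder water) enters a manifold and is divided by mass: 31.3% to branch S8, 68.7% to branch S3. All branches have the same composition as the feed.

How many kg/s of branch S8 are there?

328.6 kg/s

Branch S8 flow = 0.313×1050 = 328.65 kg/s.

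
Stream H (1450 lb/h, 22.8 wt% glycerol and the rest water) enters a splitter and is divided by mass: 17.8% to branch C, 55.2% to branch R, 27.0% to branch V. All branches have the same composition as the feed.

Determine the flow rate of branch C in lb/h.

Branch C flow = 0.178×1450 = 258.1 lb/h.

258.1 lb/h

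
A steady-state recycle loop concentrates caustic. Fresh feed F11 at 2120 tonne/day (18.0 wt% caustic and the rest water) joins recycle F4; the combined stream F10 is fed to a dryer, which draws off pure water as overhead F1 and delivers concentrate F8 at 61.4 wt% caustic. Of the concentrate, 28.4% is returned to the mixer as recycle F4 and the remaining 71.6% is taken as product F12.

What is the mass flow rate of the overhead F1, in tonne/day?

1499 tonne/day

Overall caustic balance (none leaves overhead): caustic in fresh feed = caustic in product, i.e. 2120×0.180 = (1−0.284)·F8·0.614.
F8 = 381.6/(0.614×0.716) = 868.01 tonne/day.
Recycle F4 = 0.284×868.01 = 246.52 tonne/day.
Combined feed F10 = 2120 + 246.52 = 2366.5 tonne/day.
Overhead F1 = F10 − F8 = 2366.5 − 868.01 = 1498.5 tonne/day.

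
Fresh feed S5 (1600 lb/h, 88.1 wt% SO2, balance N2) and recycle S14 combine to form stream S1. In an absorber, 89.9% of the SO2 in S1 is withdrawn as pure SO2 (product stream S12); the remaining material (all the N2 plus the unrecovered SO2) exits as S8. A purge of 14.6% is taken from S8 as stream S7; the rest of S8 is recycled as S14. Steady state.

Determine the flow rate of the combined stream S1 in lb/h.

N2 enters only via S5 and leaves only via the purge: 1600×0.119 = 0.146×(N2 in S8), and the absorber passes all N2, so N2 in S1 = N2 in S8 = 1304.1 lb/h.
SO2 in S1: m_A = 1600×0.881 + (1−0.146)·(1−0.899)·m_A, so m_A = 1409.6/0.9137 = 1542.7 lb/h.
S1 = 1542.7 + 1304.1 = 2846.8 lb/h.

2847 lb/h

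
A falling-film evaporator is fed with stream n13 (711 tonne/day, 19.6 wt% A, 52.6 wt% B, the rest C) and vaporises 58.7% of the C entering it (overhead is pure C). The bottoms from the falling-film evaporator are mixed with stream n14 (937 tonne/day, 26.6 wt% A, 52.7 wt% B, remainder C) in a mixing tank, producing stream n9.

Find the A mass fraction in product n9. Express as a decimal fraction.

Vapour removed = 0.587×0.278×711 = 116.03 tonne/day; concentrate = 594.97 tonne/day.
A reaching the mixer = 139.36 (from concentrate) + 937×0.266 = 388.6 tonne/day.
Product flow = 594.97 + 937 = 1532 tonne/day; A fraction = 0.254.

0.254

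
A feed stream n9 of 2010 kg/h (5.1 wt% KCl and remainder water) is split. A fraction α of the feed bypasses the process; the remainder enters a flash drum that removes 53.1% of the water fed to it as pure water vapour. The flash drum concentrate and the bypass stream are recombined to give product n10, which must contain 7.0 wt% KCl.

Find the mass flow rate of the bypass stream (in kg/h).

927.3 kg/h

All 2010×0.051 = 102.51 kg/h of KCl reaches n10, so n10 = 102.51/0.070 = 1464.4 kg/h and vapour = 545.57 kg/h.
The evaporator receives (1−α)·2010 of feed at 0.949 water and removes 0.531 of that water:
0.531×0.949×(1−α)×2010 = 545.57
(1−α) = 545.57/1012.9 = 0.5386;  α = 0.4614.
Bypass flow = 0.4614×2010 = 927.34 kg/h.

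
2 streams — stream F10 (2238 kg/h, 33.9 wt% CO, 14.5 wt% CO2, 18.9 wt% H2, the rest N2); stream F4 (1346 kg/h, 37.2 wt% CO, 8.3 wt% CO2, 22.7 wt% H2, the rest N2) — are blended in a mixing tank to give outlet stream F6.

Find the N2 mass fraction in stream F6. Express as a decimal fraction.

Total flow out = 2238 + 1346 = 3584 kg/h.
N2 in = 2238×0.327 + 1346×0.318 = 1159.9 kg/h.
N2 mass fraction in F6 = 1159.9/3584 = 0.324.

0.324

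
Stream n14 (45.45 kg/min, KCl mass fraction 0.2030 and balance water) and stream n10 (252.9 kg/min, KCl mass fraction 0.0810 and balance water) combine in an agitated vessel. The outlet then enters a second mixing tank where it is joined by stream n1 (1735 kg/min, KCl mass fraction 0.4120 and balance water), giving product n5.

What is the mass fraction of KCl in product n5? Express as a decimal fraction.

0.3662

Overall, product flow = 2033.3 kg/min.
KCl in = 45.45×0.203 + 252.9×0.081 + 1735×0.412 = 744.53 kg/min.
KCl fraction in n5 = 0.3662.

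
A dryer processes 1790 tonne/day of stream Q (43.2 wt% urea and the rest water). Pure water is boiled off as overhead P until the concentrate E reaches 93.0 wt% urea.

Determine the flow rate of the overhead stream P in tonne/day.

urea is conserved: 1790×0.432 = 773.28 tonne/day all reports to the concentrate.
Concentrate = 773.28/(target fraction) = 831.48 tonne/day.
Overhead = 1790 − 831.48 = 958.52 tonne/day.

958.5 tonne/day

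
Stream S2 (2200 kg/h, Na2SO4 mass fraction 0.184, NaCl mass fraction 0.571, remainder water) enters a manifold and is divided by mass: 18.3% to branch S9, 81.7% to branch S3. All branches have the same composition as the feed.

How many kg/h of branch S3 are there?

Branch S3 flow = 0.817×2200 = 1797.4 kg/h.

1797 kg/h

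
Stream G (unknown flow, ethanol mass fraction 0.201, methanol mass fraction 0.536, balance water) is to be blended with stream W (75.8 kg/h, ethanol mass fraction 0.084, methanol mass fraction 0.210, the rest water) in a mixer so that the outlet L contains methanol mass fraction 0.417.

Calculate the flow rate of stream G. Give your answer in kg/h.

Let G be the unknown flow. Total out = 75.8 + G.
methanol balance: 15.918 + 0.536·G = 0.417·(75.8 + G)
(0.536 − 0.417)·G = 0.417×75.8 − 15.918 = 15.691
G = 15.691 / 0.119 = 131.85 kg/h

131.9 kg/h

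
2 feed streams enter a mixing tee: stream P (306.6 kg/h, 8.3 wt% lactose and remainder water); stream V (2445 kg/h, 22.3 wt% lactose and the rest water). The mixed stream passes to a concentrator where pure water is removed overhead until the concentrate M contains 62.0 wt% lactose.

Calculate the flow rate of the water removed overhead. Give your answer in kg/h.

lactose entering = 306.6×0.083 + 2445×0.223 = 570.68 kg/h.
All lactose reports to M, so M = 570.68/0.620 = 920.46 kg/h.
Total feed = 2751.6 kg/h; overhead = 2751.6 − 920.46 = 1831.1 kg/h.

1831 kg/h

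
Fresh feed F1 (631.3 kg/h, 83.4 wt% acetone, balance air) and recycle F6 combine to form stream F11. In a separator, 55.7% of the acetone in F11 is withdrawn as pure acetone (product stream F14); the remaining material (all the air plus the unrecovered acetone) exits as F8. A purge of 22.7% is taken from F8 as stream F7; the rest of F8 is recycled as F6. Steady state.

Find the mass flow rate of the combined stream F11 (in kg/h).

1262 kg/h

air enters only via F1 and leaves only via the purge: 631.3×0.166 = 0.227×(air in F8), and the separator passes all air, so air in F11 = air in F8 = 461.66 kg/h.
acetone in F11: m_A = 631.3×0.834 + (1−0.227)·(1−0.557)·m_A, so m_A = 526.5/0.6576 = 800.69 kg/h.
F11 = 800.69 + 461.66 = 1262.3 kg/h.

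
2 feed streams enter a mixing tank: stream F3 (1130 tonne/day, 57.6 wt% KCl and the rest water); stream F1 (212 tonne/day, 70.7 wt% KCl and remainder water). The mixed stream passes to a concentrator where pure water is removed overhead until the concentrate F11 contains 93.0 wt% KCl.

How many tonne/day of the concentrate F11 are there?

861 tonne/day

KCl entering = 1130×0.576 + 212×0.707 = 800.76 tonne/day.
All KCl reports to F11, so F11 = 800.76/0.930 = 861.04 tonne/day.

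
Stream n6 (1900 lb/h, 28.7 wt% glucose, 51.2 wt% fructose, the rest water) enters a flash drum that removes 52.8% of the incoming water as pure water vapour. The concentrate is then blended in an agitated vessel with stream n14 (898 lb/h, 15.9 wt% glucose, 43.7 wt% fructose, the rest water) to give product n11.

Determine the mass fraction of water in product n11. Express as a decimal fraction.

0.209

Vapour removed = 0.528×0.201×1900 = 201.64 lb/h; concentrate = 1698.4 lb/h.
water reaching the mixer = 180.26 (from concentrate) + 898×0.404 = 543.05 lb/h.
Product flow = 1698.4 + 898 = 2596.4 lb/h; water fraction = 0.209.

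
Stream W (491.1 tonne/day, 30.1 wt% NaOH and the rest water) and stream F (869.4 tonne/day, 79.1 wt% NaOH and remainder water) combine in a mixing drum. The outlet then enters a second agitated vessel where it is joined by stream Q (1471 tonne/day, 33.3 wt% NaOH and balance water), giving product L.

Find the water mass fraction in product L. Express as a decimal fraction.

Overall, product flow = 2831.5 tonne/day.
water in = 491.1×0.699 + 869.4×0.209 + 1471×0.667 = 1506.1 tonne/day.
water fraction in L = 0.5319.

0.5319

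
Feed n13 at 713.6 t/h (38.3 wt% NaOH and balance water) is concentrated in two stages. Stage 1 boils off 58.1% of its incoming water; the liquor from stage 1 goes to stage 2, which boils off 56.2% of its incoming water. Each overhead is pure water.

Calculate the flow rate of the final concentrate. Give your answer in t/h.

354.1 t/h

water in feed = 713.6×0.617 = 440.29 t/h.
After stage 1: water left = (1−0.581)×440.29 = 184.48; stream total = 457.79 t/h.
After stage 2: water left = (1−0.562)×184.48 = 80.803; final concentrate = 354.11 t/h.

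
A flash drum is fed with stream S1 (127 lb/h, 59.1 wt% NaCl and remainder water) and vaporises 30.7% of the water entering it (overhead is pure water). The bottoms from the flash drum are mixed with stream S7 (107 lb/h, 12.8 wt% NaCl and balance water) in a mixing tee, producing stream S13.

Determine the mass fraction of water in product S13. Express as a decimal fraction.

Vapour removed = 0.307×0.409×127 = 15.947 lb/h; concentrate = 111.05 lb/h.
water reaching the mixer = 35.996 (from concentrate) + 107×0.872 = 129.3 lb/h.
Product flow = 111.05 + 107 = 218.05 lb/h; water fraction = 0.593.

0.593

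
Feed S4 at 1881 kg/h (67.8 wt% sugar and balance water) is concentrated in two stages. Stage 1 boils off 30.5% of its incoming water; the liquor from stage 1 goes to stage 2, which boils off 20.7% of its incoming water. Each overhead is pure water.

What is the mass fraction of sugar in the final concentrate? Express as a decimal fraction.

water in feed = 1881×0.322 = 605.68 kg/h.
After stage 1: water left = (1−0.305)×605.68 = 420.95; stream total = 1696.3 kg/h.
After stage 2: water left = (1−0.207)×420.95 = 333.81; final concentrate = 1609.1 kg/h.
sugar fraction = 1275.3/1609.1 = 0.793.

0.793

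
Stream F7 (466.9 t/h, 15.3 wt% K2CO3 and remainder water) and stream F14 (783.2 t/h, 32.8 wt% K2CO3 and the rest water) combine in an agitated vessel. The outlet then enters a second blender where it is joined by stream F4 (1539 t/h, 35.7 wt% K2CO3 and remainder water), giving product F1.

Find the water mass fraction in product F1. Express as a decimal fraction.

0.685

Overall, product flow = 2789.1 t/h.
water in = 466.9×0.847 + 783.2×0.672 + 1539×0.643 = 1911.4 t/h.
water fraction in F1 = 0.685.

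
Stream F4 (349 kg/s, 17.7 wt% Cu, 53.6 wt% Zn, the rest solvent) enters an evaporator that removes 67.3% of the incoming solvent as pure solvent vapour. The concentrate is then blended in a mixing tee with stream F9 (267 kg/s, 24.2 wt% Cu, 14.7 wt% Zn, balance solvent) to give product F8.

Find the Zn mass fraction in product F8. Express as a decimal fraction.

0.413

Vapour removed = 0.673×0.287×349 = 67.41 kg/s; concentrate = 281.59 kg/s.
Zn reaching the mixer = 187.06 (from concentrate) + 267×0.147 = 226.31 kg/s.
Product flow = 281.59 + 267 = 548.59 kg/s; Zn fraction = 0.413.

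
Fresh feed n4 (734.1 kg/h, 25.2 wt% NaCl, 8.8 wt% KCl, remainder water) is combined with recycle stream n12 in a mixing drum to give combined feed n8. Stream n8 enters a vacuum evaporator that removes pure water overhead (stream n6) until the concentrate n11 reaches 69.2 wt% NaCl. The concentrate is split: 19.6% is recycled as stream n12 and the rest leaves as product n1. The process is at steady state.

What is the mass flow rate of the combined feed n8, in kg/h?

799.3 kg/h

Overall NaCl balance (none leaves overhead): NaCl in fresh feed = NaCl in product, i.e. 734.1×0.252 = (1−0.196)·n11·0.692.
n11 = 184.99/(0.692×0.804) = 332.5 kg/h.
Recycle n12 = 0.196×332.5 = 65.17 kg/h.
Combined feed n8 = 734.1 + 65.17 = 799.27 kg/h.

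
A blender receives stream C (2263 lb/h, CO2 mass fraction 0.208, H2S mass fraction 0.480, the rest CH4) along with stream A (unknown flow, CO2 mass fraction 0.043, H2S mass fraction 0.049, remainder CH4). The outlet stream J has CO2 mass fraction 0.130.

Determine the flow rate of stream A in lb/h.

2029 lb/h

Let A be the unknown flow. Total out = 2263 + A.
CO2 balance: 470.7 + 0.043·A = 0.130·(2263 + A)
(0.043 − 0.130)·A = 0.130×2263 − 470.7 = -176.51
A = -176.51 / -0.087 = 2028.9 lb/h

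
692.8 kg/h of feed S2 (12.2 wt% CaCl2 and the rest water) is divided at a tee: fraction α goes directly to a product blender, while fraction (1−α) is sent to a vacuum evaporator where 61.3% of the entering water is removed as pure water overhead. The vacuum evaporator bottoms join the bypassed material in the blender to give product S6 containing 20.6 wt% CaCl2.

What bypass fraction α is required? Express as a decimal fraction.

All 692.8×0.122 = 84.522 kg/h of CaCl2 reaches S6, so S6 = 84.522/0.206 = 410.3 kg/h and vapour = 282.5 kg/h.
The evaporator receives (1−α)·692.8 of feed at 0.878 water and removes 0.613 of that water:
0.613×0.878×(1−α)×692.8 = 282.5
(1−α) = 282.5/372.87 = 0.7576;  α = 0.2424.

0.242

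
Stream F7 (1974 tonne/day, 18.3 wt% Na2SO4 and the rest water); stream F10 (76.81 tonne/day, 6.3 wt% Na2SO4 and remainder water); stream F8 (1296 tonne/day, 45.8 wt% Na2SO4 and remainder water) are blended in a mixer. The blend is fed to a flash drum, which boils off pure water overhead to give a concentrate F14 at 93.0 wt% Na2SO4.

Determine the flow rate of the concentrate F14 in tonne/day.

1032 tonne/day

Na2SO4 entering = 1974×0.183 + 76.81×0.063 + 1296×0.458 = 959.65 tonne/day.
All Na2SO4 reports to F14, so F14 = 959.65/0.930 = 1031.9 tonne/day.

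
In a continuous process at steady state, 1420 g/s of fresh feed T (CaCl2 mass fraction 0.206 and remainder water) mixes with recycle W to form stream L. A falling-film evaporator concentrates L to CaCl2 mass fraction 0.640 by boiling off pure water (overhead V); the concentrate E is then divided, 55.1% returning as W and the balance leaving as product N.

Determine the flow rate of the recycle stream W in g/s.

560.9 g/s

Overall CaCl2 balance (none leaves overhead): CaCl2 in fresh feed = CaCl2 in product, i.e. 1420×0.206 = (1−0.551)·E·0.640.
E = 292.52/(0.640×0.449) = 1018 g/s.
Recycle W = 0.551×1018 = 560.89 g/s.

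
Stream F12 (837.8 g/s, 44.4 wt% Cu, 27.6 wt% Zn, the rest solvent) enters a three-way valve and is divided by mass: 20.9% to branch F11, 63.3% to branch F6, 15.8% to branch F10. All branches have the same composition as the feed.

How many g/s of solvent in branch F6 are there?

Branch F6 total = 0.633×837.8 = 530.33 g/s.
solvent in F6 = 0.280×530.33 = 148.49 g/s.

148.5 g/s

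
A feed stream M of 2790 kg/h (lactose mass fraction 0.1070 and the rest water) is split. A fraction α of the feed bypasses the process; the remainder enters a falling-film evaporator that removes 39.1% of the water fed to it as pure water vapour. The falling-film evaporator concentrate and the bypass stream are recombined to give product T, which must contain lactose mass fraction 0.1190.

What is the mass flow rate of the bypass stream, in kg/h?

1984 kg/h

All 2790×0.107 = 298.53 kg/h of lactose reaches T, so T = 298.53/0.119 = 2508.7 kg/h and vapour = 281.34 kg/h.
The evaporator receives (1−α)·2790 of feed at 0.893 water and removes 0.391 of that water:
0.391×0.893×(1−α)×2790 = 281.34
(1−α) = 281.34/974.16 = 0.2888;  α = 0.7112.
Bypass flow = 0.7112×2790 = 1984.2 kg/h.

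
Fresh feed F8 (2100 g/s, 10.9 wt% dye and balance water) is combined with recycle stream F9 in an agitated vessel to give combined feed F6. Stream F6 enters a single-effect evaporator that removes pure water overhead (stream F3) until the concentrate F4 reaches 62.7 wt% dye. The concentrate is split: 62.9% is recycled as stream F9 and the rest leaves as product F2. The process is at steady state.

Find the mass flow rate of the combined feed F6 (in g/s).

2719 g/s

Overall dye balance (none leaves overhead): dye in fresh feed = dye in product, i.e. 2100×0.109 = (1−0.629)·F4·0.627.
F4 = 228.9/(0.627×0.371) = 984.02 g/s.
Recycle F9 = 0.629×984.02 = 618.95 g/s.
Combined feed F6 = 2100 + 618.95 = 2718.9 g/s.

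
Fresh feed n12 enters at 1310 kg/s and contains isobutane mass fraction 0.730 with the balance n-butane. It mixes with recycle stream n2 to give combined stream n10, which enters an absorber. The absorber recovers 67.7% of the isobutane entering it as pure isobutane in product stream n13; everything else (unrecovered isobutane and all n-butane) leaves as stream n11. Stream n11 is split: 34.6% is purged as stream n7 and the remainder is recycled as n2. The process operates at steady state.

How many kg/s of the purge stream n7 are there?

489.2 kg/s

n-butane enters only via n12 and leaves only via the purge: 1310×0.270 = 0.346×(n-butane in n11), and the absorber passes all n-butane, so n-butane in n10 = n-butane in n11 = 1022.3 kg/s.
isobutane in n10: m_A = 1310×0.730 + (1−0.346)·(1−0.677)·m_A, so m_A = 956.3/0.7888 = 1212.4 kg/s.
n11 = (1−0.677)×1212.4 + 1022.3 = 1413.9 kg/s.
Purge n7 = 0.346×1413.9 = 489.2 kg/s.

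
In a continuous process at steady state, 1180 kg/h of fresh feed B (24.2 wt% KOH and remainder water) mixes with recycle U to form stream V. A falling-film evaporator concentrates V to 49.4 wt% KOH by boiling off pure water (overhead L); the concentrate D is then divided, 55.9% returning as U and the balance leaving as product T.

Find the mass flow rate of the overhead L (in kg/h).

Overall KOH balance (none leaves overhead): KOH in fresh feed = KOH in product, i.e. 1180×0.242 = (1−0.559)·D·0.494.
D = 285.56/(0.494×0.441) = 1310.8 kg/h.
Recycle U = 0.559×1310.8 = 732.73 kg/h.
Combined feed V = 1180 + 732.73 = 1912.7 kg/h.
Overhead L = V − D = 1912.7 − 1310.8 = 601.94 kg/h.

601.9 kg/h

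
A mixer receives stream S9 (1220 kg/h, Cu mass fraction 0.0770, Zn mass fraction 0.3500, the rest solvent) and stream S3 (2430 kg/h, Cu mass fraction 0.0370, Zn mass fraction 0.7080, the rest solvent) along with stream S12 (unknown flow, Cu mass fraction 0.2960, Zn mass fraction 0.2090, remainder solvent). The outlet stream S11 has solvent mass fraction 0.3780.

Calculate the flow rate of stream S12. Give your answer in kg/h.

521.3 kg/h

Let S12 be the unknown flow. Total out = 3650 + S12.
solvent balance: 1318.7 + 0.495·S12 = 0.378·(3650 + S12)
(0.495 − 0.378)·S12 = 0.378×3650 − 1318.7 = 60.99
S12 = 60.99 / 0.117 = 521.28 kg/h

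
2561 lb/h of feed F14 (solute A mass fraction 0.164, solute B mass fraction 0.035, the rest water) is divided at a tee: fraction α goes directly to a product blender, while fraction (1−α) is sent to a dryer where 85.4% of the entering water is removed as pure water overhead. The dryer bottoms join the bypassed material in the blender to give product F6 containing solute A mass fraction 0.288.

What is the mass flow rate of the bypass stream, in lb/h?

All 2561×0.164 = 420 lb/h of solute A reaches F6, so F6 = 420/0.288 = 1458.3 lb/h and vapour = 1102.7 lb/h.
The evaporator receives (1−α)·2561 of feed at 0.801 water and removes 0.854 of that water:
0.854×0.801×(1−α)×2561 = 1102.7
(1−α) = 1102.7/1751.9 = 0.6294;  α = 0.3706.
Bypass flow = 0.3706×2561 = 949.06 lb/h.

949.1 lb/h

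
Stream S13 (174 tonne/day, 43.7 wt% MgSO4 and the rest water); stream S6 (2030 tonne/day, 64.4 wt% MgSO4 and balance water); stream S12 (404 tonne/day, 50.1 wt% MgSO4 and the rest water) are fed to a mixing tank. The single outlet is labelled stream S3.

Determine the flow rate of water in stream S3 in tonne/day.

1022 tonne/day

water out = water in = 174×0.563 + 2030×0.356 + 404×0.499 = 1022.2 tonne/day.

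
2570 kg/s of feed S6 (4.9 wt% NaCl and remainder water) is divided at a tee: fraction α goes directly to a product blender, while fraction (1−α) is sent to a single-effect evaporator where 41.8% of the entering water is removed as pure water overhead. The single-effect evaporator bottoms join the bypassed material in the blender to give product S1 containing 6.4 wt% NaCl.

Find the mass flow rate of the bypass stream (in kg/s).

All 2570×0.049 = 125.93 kg/s of NaCl reaches S1, so S1 = 125.93/0.064 = 1967.7 kg/s and vapour = 602.34 kg/s.
The evaporator receives (1−α)·2570 of feed at 0.951 water and removes 0.418 of that water:
0.418×0.951×(1−α)×2570 = 602.34
(1−α) = 602.34/1021.6 = 0.5896;  α = 0.4104.
Bypass flow = 0.4104×2570 = 1054.7 kg/s.

1055 kg/s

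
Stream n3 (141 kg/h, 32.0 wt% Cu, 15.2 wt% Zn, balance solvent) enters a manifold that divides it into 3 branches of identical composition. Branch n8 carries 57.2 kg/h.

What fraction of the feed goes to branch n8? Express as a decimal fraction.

0.406

Fraction to n8 = 57.2/141 = 0.4057.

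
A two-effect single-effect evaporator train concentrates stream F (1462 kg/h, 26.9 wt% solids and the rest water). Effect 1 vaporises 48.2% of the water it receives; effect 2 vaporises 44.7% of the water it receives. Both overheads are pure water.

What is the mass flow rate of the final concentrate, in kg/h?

699.4 kg/h

water in feed = 1462×0.731 = 1068.7 kg/h.
After stage 1: water left = (1−0.482)×1068.7 = 553.6; stream total = 946.88 kg/h.
After stage 2: water left = (1−0.447)×553.6 = 306.14; final concentrate = 699.42 kg/h.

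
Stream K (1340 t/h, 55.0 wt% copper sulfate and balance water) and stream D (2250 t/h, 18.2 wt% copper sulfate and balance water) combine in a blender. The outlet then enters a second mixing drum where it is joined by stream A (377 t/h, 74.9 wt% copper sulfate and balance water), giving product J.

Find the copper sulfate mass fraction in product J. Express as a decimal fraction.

0.360

Overall, product flow = 3967 t/h.
copper sulfate in = 1340×0.550 + 2250×0.182 + 377×0.749 = 1428.9 t/h.
copper sulfate fraction in J = 0.360.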